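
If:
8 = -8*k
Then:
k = -1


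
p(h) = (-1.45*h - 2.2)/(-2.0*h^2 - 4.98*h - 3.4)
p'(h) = (-1.45*h - 2.2)*(4.0*h + 4.98)/(-2.0*h^2 - 4.98*h - 3.4)^2 - 1.45/(-2.0*h^2 - 4.98*h - 3.4) = (2.9*h^2 + 7.221*h - (1.45*h + 2.2)*(4.0*h + 4.98) + 4.93)/(2.0*h^2 + 4.98*h + 3.4)^2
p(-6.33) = -0.13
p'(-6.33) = -0.02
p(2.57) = 0.20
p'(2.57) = -0.06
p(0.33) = 0.51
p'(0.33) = -0.33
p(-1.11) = 1.76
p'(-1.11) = 1.49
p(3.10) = 0.18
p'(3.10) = -0.04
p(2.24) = 0.22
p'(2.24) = -0.07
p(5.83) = 0.11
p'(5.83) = -0.02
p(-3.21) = -0.31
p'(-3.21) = -0.12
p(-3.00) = -0.33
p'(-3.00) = -0.14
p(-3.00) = -0.33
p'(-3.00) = -0.14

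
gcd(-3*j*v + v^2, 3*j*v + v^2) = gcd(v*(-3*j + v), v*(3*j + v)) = v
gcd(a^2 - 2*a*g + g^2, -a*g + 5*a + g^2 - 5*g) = a - g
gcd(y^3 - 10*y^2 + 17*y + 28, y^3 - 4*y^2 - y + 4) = y^2 - 3*y - 4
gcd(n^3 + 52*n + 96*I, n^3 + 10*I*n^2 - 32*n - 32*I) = n + 2*I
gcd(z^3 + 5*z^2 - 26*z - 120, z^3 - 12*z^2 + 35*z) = z - 5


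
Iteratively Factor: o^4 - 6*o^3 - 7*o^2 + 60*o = (o)*(o^3 - 6*o^2 - 7*o + 60) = o*(o - 4)*(o^2 - 2*o - 15) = o*(o - 4)*(o + 3)*(o - 5)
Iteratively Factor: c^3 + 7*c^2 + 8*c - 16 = (c + 4)*(c^2 + 3*c - 4) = (c - 1)*(c + 4)*(c + 4)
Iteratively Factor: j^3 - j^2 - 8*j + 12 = (j + 3)*(j^2 - 4*j + 4) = (j - 2)*(j + 3)*(j - 2)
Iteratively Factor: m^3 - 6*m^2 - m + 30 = (m - 5)*(m^2 - m - 6) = (m - 5)*(m + 2)*(m - 3)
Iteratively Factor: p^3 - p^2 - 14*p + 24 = (p - 2)*(p^2 + p - 12) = (p - 2)*(p + 4)*(p - 3)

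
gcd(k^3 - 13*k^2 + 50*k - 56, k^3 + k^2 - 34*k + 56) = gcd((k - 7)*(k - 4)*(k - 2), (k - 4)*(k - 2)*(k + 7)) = k^2 - 6*k + 8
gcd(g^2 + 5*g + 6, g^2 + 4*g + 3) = g + 3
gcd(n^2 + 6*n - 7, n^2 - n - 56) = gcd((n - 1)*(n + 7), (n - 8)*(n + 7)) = n + 7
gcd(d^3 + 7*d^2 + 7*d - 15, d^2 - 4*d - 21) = d + 3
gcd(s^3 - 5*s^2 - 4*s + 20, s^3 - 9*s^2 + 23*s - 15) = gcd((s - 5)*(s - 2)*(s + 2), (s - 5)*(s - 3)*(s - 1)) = s - 5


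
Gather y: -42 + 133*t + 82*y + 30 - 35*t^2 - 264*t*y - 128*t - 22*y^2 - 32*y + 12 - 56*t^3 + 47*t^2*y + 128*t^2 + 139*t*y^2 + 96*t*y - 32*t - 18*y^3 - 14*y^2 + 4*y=-56*t^3 + 93*t^2 - 27*t - 18*y^3 + y^2*(139*t - 36) + y*(47*t^2 - 168*t + 54)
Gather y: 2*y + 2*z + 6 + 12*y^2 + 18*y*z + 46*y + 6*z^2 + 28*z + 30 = 12*y^2 + y*(18*z + 48) + 6*z^2 + 30*z + 36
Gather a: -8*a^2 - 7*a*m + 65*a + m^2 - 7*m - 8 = -8*a^2 + a*(65 - 7*m) + m^2 - 7*m - 8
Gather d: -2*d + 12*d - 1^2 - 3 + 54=10*d + 50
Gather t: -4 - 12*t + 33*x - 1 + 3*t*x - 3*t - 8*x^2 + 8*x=t*(3*x - 15) - 8*x^2 + 41*x - 5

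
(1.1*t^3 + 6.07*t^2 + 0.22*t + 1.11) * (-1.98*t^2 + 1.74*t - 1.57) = -2.178*t^5 - 10.1046*t^4 + 8.3992*t^3 - 11.3449*t^2 + 1.586*t - 1.7427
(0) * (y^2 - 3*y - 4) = 0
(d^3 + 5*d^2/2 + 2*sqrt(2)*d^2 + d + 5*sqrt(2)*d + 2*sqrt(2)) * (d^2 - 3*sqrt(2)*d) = d^5 - sqrt(2)*d^4 + 5*d^4/2 - 11*d^3 - 5*sqrt(2)*d^3/2 - 30*d^2 - sqrt(2)*d^2 - 12*d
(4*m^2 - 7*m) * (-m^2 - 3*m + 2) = -4*m^4 - 5*m^3 + 29*m^2 - 14*m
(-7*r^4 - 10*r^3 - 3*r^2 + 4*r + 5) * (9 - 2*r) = 14*r^5 - 43*r^4 - 84*r^3 - 35*r^2 + 26*r + 45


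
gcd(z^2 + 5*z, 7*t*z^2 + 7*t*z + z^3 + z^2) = z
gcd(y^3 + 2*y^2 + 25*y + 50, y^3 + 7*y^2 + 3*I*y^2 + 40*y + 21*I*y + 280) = y - 5*I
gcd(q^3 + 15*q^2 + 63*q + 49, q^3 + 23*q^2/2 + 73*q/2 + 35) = q + 7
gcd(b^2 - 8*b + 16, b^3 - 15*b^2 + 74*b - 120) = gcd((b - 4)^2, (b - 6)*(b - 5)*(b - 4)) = b - 4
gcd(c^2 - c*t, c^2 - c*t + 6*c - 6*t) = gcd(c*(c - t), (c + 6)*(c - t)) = -c + t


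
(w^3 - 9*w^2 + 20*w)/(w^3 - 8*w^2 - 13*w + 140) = w*(w - 4)/(w^2 - 3*w - 28)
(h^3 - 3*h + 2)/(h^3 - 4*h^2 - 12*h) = (h^2 - 2*h + 1)/(h*(h - 6))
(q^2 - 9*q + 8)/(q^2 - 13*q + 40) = (q - 1)/(q - 5)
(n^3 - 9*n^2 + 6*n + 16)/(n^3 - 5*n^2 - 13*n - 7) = (n^2 - 10*n + 16)/(n^2 - 6*n - 7)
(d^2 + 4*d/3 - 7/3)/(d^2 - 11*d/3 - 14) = (d - 1)/(d - 6)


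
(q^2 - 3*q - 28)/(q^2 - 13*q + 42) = (q + 4)/(q - 6)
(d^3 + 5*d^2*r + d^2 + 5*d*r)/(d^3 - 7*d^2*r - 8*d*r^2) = (-d^2 - 5*d*r - d - 5*r)/(-d^2 + 7*d*r + 8*r^2)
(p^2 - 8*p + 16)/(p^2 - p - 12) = (p - 4)/(p + 3)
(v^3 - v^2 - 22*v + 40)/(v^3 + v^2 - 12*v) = (v^3 - v^2 - 22*v + 40)/(v*(v^2 + v - 12))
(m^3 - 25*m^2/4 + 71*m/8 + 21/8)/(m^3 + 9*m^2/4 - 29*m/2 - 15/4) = (m - 7/2)/(m + 5)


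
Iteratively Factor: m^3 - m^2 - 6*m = (m - 3)*(m^2 + 2*m) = m*(m - 3)*(m + 2)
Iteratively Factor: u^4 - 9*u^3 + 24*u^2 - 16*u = (u - 4)*(u^3 - 5*u^2 + 4*u) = (u - 4)*(u - 1)*(u^2 - 4*u) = u*(u - 4)*(u - 1)*(u - 4)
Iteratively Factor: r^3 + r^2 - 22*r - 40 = (r - 5)*(r^2 + 6*r + 8) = (r - 5)*(r + 2)*(r + 4)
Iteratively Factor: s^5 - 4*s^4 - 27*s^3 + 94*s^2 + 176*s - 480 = (s + 4)*(s^4 - 8*s^3 + 5*s^2 + 74*s - 120) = (s - 4)*(s + 4)*(s^3 - 4*s^2 - 11*s + 30) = (s - 4)*(s - 2)*(s + 4)*(s^2 - 2*s - 15) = (s - 5)*(s - 4)*(s - 2)*(s + 4)*(s + 3)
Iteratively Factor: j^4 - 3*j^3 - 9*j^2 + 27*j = (j + 3)*(j^3 - 6*j^2 + 9*j) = (j - 3)*(j + 3)*(j^2 - 3*j) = j*(j - 3)*(j + 3)*(j - 3)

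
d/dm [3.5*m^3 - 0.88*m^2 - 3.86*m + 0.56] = 10.5*m^2 - 1.76*m - 3.86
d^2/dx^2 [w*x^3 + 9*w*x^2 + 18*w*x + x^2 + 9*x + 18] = 6*w*x + 18*w + 2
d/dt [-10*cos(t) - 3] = 10*sin(t)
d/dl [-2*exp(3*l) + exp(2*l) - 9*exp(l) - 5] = (-6*exp(2*l) + 2*exp(l) - 9)*exp(l)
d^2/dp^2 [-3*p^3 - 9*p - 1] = -18*p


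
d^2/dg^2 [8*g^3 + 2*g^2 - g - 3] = 48*g + 4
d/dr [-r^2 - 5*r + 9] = -2*r - 5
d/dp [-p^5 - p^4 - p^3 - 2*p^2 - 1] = p*(-5*p^3 - 4*p^2 - 3*p - 4)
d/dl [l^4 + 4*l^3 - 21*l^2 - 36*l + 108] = 4*l^3 + 12*l^2 - 42*l - 36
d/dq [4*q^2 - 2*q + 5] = 8*q - 2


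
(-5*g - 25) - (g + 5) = -6*g - 30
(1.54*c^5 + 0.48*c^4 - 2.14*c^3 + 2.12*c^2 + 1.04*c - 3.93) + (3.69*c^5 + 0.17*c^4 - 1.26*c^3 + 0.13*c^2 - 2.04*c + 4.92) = 5.23*c^5 + 0.65*c^4 - 3.4*c^3 + 2.25*c^2 - 1.0*c + 0.99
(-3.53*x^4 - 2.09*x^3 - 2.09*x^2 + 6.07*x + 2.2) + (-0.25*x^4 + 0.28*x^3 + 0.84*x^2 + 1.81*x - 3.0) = -3.78*x^4 - 1.81*x^3 - 1.25*x^2 + 7.88*x - 0.8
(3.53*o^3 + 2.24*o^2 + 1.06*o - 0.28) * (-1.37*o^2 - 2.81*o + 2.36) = -4.8361*o^5 - 12.9881*o^4 + 0.584199999999999*o^3 + 2.6914*o^2 + 3.2884*o - 0.6608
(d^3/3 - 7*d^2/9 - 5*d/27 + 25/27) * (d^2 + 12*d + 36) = d^5/3 + 29*d^4/9 + 67*d^3/27 - 791*d^2/27 + 40*d/9 + 100/3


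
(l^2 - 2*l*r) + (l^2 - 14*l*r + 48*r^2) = 2*l^2 - 16*l*r + 48*r^2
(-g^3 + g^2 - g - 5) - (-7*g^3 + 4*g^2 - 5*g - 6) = 6*g^3 - 3*g^2 + 4*g + 1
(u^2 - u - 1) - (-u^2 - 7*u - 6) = 2*u^2 + 6*u + 5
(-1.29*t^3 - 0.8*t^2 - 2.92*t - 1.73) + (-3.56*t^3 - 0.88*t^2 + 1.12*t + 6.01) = -4.85*t^3 - 1.68*t^2 - 1.8*t + 4.28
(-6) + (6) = 0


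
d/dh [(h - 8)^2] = 2*h - 16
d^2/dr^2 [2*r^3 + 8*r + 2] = 12*r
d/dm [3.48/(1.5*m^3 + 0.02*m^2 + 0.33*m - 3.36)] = (-15.66*m^2 - 0.1392*m - 1.1484)/(1.5*m^3 + 0.02*m^2 + 0.33*m - 3.36)^2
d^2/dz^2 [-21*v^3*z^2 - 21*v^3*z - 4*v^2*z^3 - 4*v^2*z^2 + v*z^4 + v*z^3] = 2*v*(-21*v^2 - 12*v*z - 4*v + 6*z^2 + 3*z)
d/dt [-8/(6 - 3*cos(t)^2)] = 32*sin(2*t)/(3*(3 - cos(2*t))^2)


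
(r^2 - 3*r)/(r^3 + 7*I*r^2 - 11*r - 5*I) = r*(r - 3)/(r^3 + 7*I*r^2 - 11*r - 5*I)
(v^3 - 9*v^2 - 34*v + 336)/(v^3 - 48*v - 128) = (v^2 - v - 42)/(v^2 + 8*v + 16)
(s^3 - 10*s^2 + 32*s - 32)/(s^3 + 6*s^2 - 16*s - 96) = (s^2 - 6*s + 8)/(s^2 + 10*s + 24)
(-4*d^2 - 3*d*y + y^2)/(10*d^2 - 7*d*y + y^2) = (-4*d^2 - 3*d*y + y^2)/(10*d^2 - 7*d*y + y^2)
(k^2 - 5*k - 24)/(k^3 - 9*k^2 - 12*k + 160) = (k + 3)/(k^2 - k - 20)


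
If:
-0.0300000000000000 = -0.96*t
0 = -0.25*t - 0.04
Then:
No Solution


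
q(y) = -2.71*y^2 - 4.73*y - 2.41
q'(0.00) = -4.73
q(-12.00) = -335.89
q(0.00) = -2.41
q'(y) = -5.42*y - 4.73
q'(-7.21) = 34.35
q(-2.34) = -6.18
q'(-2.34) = 7.95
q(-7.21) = -109.18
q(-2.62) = -8.62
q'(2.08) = -16.00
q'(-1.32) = 2.42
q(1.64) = -17.46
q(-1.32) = -0.89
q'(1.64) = -13.62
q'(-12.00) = 60.31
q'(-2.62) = 9.47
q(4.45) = -77.12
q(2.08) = -23.97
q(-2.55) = -7.97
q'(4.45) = -28.85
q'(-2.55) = 9.09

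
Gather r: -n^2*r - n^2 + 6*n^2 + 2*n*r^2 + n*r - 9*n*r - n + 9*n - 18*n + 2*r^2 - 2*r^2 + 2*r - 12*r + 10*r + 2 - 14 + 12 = 5*n^2 + 2*n*r^2 - 10*n + r*(-n^2 - 8*n)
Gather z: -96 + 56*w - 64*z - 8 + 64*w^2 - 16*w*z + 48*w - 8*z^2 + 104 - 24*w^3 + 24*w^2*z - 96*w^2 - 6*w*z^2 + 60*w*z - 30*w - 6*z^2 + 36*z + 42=-24*w^3 - 32*w^2 + 74*w + z^2*(-6*w - 14) + z*(24*w^2 + 44*w - 28) + 42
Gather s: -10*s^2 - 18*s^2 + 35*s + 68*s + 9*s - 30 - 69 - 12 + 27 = -28*s^2 + 112*s - 84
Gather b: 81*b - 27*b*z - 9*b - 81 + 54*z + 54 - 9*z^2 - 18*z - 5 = b*(72 - 27*z) - 9*z^2 + 36*z - 32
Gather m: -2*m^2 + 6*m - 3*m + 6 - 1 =-2*m^2 + 3*m + 5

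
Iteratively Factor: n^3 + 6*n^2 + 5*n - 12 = (n + 4)*(n^2 + 2*n - 3) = (n + 3)*(n + 4)*(n - 1)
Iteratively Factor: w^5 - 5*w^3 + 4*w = (w + 1)*(w^4 - w^3 - 4*w^2 + 4*w) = (w - 2)*(w + 1)*(w^3 + w^2 - 2*w) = (w - 2)*(w + 1)*(w + 2)*(w^2 - w) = (w - 2)*(w - 1)*(w + 1)*(w + 2)*(w)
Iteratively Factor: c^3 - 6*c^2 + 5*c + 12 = (c - 4)*(c^2 - 2*c - 3) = (c - 4)*(c - 3)*(c + 1)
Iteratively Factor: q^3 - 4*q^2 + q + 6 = (q - 3)*(q^2 - q - 2) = (q - 3)*(q - 2)*(q + 1)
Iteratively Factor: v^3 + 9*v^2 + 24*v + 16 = (v + 4)*(v^2 + 5*v + 4) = (v + 1)*(v + 4)*(v + 4)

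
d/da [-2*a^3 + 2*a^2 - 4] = 2*a*(2 - 3*a)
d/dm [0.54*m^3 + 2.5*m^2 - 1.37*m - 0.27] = 1.62*m^2 + 5.0*m - 1.37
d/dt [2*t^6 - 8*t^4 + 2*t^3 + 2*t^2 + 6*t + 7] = 12*t^5 - 32*t^3 + 6*t^2 + 4*t + 6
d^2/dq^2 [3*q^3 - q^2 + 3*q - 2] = 18*q - 2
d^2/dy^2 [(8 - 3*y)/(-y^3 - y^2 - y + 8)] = 2*((3*y - 8)*(3*y^2 + 2*y + 1)^2 - (9*y^2 + 6*y + (3*y - 8)*(3*y + 1) + 3)*(y^3 + y^2 + y - 8))/(y^3 + y^2 + y - 8)^3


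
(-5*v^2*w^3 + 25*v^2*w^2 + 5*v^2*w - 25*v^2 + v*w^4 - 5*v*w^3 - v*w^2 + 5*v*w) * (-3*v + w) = 15*v^3*w^3 - 75*v^3*w^2 - 15*v^3*w + 75*v^3 - 8*v^2*w^4 + 40*v^2*w^3 + 8*v^2*w^2 - 40*v^2*w + v*w^5 - 5*v*w^4 - v*w^3 + 5*v*w^2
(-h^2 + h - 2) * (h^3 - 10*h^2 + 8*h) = -h^5 + 11*h^4 - 20*h^3 + 28*h^2 - 16*h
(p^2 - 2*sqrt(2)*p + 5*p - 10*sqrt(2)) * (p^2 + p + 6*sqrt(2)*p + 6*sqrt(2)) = p^4 + 4*sqrt(2)*p^3 + 6*p^3 - 19*p^2 + 24*sqrt(2)*p^2 - 144*p + 20*sqrt(2)*p - 120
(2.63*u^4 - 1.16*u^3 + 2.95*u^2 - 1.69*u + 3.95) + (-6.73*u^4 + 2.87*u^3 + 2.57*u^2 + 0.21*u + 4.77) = -4.1*u^4 + 1.71*u^3 + 5.52*u^2 - 1.48*u + 8.72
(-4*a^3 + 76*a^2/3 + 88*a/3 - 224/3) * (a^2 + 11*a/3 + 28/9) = -4*a^5 + 32*a^4/3 + 988*a^3/9 + 3016*a^2/27 - 4928*a/27 - 6272/27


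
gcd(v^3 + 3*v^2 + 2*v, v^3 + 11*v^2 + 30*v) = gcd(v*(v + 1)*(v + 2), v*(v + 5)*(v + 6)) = v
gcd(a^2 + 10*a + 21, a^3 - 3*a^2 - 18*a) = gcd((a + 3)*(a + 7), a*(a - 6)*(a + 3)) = a + 3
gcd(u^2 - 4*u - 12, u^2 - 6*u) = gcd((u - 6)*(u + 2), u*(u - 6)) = u - 6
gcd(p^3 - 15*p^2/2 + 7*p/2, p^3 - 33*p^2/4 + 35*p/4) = p^2 - 7*p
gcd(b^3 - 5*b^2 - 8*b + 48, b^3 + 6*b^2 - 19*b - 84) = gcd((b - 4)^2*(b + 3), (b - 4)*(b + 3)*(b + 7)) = b^2 - b - 12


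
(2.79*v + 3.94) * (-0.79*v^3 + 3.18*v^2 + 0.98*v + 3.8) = -2.2041*v^4 + 5.7596*v^3 + 15.2634*v^2 + 14.4632*v + 14.972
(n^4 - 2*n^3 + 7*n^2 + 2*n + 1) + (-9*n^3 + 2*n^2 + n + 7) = n^4 - 11*n^3 + 9*n^2 + 3*n + 8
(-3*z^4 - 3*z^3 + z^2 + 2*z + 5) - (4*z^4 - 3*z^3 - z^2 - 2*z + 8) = -7*z^4 + 2*z^2 + 4*z - 3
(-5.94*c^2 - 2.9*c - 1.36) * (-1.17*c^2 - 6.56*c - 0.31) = 6.9498*c^4 + 42.3594*c^3 + 22.4566*c^2 + 9.8206*c + 0.4216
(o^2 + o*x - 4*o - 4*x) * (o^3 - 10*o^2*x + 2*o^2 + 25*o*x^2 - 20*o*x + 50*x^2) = o^5 - 9*o^4*x - 2*o^4 + 15*o^3*x^2 + 18*o^3*x - 8*o^3 + 25*o^2*x^3 - 30*o^2*x^2 + 72*o^2*x - 50*o*x^3 - 120*o*x^2 - 200*x^3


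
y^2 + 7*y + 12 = (y + 3)*(y + 4)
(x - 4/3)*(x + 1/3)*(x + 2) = x^3 + x^2 - 22*x/9 - 8/9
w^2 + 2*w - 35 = (w - 5)*(w + 7)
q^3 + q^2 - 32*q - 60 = (q - 6)*(q + 2)*(q + 5)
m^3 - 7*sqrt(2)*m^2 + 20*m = m*(m - 5*sqrt(2))*(m - 2*sqrt(2))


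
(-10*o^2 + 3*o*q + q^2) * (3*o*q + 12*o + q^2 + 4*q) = -30*o^3*q - 120*o^3 - o^2*q^2 - 4*o^2*q + 6*o*q^3 + 24*o*q^2 + q^4 + 4*q^3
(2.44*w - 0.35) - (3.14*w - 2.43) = 2.08 - 0.7*w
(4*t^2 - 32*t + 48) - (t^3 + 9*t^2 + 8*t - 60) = -t^3 - 5*t^2 - 40*t + 108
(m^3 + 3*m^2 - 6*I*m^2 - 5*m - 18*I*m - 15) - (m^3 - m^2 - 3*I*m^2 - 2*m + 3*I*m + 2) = 4*m^2 - 3*I*m^2 - 3*m - 21*I*m - 17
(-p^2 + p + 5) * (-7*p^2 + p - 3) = 7*p^4 - 8*p^3 - 31*p^2 + 2*p - 15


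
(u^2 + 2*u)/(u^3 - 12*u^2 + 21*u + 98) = u/(u^2 - 14*u + 49)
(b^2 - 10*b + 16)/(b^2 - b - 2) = (b - 8)/(b + 1)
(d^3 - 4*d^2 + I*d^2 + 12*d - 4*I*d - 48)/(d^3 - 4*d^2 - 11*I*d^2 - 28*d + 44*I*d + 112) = (d^2 + I*d + 12)/(d^2 - 11*I*d - 28)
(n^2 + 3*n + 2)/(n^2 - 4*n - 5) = (n + 2)/(n - 5)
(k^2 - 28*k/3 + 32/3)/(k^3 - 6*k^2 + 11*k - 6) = (3*k^2 - 28*k + 32)/(3*(k^3 - 6*k^2 + 11*k - 6))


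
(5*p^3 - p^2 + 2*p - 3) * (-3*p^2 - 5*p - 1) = -15*p^5 - 22*p^4 - 6*p^3 + 13*p + 3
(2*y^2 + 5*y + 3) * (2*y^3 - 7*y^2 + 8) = 4*y^5 - 4*y^4 - 29*y^3 - 5*y^2 + 40*y + 24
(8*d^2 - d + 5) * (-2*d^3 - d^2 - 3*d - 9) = -16*d^5 - 6*d^4 - 33*d^3 - 74*d^2 - 6*d - 45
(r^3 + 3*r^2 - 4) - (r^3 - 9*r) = 3*r^2 + 9*r - 4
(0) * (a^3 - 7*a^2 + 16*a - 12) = 0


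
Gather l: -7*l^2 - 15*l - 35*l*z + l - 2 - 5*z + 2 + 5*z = -7*l^2 + l*(-35*z - 14)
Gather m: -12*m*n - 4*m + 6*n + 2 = m*(-12*n - 4) + 6*n + 2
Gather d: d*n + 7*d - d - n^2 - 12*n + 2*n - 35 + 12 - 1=d*(n + 6) - n^2 - 10*n - 24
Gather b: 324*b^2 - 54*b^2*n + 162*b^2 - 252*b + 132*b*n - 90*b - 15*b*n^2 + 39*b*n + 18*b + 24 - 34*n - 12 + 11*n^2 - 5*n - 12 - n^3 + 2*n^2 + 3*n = b^2*(486 - 54*n) + b*(-15*n^2 + 171*n - 324) - n^3 + 13*n^2 - 36*n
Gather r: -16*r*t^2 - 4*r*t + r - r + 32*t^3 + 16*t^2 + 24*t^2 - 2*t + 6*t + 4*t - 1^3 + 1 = r*(-16*t^2 - 4*t) + 32*t^3 + 40*t^2 + 8*t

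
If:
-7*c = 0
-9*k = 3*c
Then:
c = 0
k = 0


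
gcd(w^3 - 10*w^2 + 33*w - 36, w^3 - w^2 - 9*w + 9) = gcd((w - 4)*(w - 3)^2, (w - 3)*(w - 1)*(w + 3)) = w - 3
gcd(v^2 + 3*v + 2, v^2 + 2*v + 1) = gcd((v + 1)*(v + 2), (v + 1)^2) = v + 1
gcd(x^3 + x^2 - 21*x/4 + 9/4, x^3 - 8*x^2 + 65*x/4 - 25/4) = x - 1/2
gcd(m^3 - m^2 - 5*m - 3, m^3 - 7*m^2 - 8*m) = m + 1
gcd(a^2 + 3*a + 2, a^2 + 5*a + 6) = a + 2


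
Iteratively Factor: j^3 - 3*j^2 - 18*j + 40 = (j + 4)*(j^2 - 7*j + 10) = (j - 2)*(j + 4)*(j - 5)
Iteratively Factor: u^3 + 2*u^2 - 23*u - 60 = (u + 4)*(u^2 - 2*u - 15) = (u + 3)*(u + 4)*(u - 5)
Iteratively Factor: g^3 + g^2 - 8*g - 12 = (g + 2)*(g^2 - g - 6) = (g - 3)*(g + 2)*(g + 2)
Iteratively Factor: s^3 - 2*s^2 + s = (s - 1)*(s^2 - s) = s*(s - 1)*(s - 1)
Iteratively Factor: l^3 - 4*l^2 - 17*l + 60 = (l - 5)*(l^2 + l - 12) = (l - 5)*(l + 4)*(l - 3)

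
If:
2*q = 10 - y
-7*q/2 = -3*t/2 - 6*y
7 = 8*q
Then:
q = 7/8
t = -743/24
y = 33/4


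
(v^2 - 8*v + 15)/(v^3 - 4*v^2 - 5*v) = (v - 3)/(v*(v + 1))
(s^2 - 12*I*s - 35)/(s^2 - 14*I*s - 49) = (s - 5*I)/(s - 7*I)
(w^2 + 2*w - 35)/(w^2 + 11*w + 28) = (w - 5)/(w + 4)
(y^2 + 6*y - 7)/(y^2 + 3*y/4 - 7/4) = 4*(y + 7)/(4*y + 7)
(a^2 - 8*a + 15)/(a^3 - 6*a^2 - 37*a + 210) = (a - 3)/(a^2 - a - 42)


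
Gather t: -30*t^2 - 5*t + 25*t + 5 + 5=-30*t^2 + 20*t + 10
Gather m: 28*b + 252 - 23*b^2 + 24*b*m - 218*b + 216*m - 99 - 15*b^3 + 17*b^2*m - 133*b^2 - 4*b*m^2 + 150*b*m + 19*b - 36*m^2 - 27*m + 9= -15*b^3 - 156*b^2 - 171*b + m^2*(-4*b - 36) + m*(17*b^2 + 174*b + 189) + 162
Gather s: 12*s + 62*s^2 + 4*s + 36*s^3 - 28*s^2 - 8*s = 36*s^3 + 34*s^2 + 8*s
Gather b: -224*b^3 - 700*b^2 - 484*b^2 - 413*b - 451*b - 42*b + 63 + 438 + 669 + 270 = -224*b^3 - 1184*b^2 - 906*b + 1440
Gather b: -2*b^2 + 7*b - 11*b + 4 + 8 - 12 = -2*b^2 - 4*b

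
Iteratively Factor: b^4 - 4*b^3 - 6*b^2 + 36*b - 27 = (b + 3)*(b^3 - 7*b^2 + 15*b - 9) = (b - 3)*(b + 3)*(b^2 - 4*b + 3) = (b - 3)*(b - 1)*(b + 3)*(b - 3)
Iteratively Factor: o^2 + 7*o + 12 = (o + 4)*(o + 3)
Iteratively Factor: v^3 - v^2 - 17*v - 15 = (v - 5)*(v^2 + 4*v + 3) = (v - 5)*(v + 3)*(v + 1)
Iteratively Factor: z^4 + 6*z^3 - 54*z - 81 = (z + 3)*(z^3 + 3*z^2 - 9*z - 27) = (z + 3)^2*(z^2 - 9) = (z + 3)^3*(z - 3)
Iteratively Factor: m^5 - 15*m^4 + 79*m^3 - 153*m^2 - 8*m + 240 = (m - 3)*(m^4 - 12*m^3 + 43*m^2 - 24*m - 80) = (m - 5)*(m - 3)*(m^3 - 7*m^2 + 8*m + 16) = (m - 5)*(m - 3)*(m + 1)*(m^2 - 8*m + 16) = (m - 5)*(m - 4)*(m - 3)*(m + 1)*(m - 4)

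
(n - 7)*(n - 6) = n^2 - 13*n + 42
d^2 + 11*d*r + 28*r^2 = (d + 4*r)*(d + 7*r)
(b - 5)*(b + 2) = b^2 - 3*b - 10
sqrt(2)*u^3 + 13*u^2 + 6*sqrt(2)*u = u*(u + 6*sqrt(2))*(sqrt(2)*u + 1)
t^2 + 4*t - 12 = (t - 2)*(t + 6)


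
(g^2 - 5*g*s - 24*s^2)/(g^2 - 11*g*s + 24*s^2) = (-g - 3*s)/(-g + 3*s)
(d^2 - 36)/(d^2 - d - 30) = (d + 6)/(d + 5)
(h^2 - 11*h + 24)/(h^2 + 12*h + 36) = (h^2 - 11*h + 24)/(h^2 + 12*h + 36)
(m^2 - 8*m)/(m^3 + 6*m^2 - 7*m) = (m - 8)/(m^2 + 6*m - 7)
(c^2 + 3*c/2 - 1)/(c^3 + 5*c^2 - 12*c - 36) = (c - 1/2)/(c^2 + 3*c - 18)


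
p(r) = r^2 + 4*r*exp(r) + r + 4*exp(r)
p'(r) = 4*r*exp(r) + 2*r + 8*exp(r) + 1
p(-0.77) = 0.25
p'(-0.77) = 1.74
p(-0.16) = 2.73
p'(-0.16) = 6.95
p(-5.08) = 20.62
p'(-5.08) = -9.24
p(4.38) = 1741.68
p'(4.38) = 2047.23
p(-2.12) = 1.84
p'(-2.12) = -3.30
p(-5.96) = 29.51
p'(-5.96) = -10.96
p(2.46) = 170.51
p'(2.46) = 214.73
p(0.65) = 13.72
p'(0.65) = 22.60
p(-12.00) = 132.00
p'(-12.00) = -23.00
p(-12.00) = 132.00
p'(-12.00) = -23.00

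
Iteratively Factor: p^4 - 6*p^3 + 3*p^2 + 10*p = (p)*(p^3 - 6*p^2 + 3*p + 10) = p*(p - 2)*(p^2 - 4*p - 5) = p*(p - 5)*(p - 2)*(p + 1)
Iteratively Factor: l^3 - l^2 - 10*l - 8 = (l + 1)*(l^2 - 2*l - 8) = (l + 1)*(l + 2)*(l - 4)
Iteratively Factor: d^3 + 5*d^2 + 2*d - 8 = (d + 2)*(d^2 + 3*d - 4) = (d + 2)*(d + 4)*(d - 1)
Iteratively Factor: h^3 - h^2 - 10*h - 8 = (h + 2)*(h^2 - 3*h - 4) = (h + 1)*(h + 2)*(h - 4)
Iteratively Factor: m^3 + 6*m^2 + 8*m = (m)*(m^2 + 6*m + 8) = m*(m + 2)*(m + 4)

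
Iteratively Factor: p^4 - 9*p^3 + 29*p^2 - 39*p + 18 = (p - 2)*(p^3 - 7*p^2 + 15*p - 9) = (p - 2)*(p - 1)*(p^2 - 6*p + 9) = (p - 3)*(p - 2)*(p - 1)*(p - 3)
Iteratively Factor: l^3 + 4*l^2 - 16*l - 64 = (l - 4)*(l^2 + 8*l + 16) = (l - 4)*(l + 4)*(l + 4)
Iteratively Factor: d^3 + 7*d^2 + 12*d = (d)*(d^2 + 7*d + 12) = d*(d + 3)*(d + 4)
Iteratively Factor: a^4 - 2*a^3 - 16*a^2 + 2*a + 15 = (a + 3)*(a^3 - 5*a^2 - a + 5) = (a - 1)*(a + 3)*(a^2 - 4*a - 5) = (a - 5)*(a - 1)*(a + 3)*(a + 1)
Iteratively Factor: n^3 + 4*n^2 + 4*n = (n)*(n^2 + 4*n + 4) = n*(n + 2)*(n + 2)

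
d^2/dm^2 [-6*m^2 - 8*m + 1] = -12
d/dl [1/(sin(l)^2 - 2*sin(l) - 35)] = 2*(1 - sin(l))*cos(l)/((sin(l) - 7)^2*(sin(l) + 5)^2)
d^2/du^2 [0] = 0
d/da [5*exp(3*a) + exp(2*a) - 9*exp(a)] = (15*exp(2*a) + 2*exp(a) - 9)*exp(a)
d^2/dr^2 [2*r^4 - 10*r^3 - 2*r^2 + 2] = 24*r^2 - 60*r - 4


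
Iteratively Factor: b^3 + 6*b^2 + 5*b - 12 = (b - 1)*(b^2 + 7*b + 12) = (b - 1)*(b + 3)*(b + 4)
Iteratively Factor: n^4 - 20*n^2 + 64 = (n + 2)*(n^3 - 2*n^2 - 16*n + 32) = (n + 2)*(n + 4)*(n^2 - 6*n + 8) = (n - 2)*(n + 2)*(n + 4)*(n - 4)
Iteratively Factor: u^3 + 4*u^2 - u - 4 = (u + 1)*(u^2 + 3*u - 4) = (u - 1)*(u + 1)*(u + 4)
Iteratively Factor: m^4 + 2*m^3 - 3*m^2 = (m + 3)*(m^3 - m^2) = m*(m + 3)*(m^2 - m) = m^2*(m + 3)*(m - 1)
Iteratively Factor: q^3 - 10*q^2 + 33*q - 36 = (q - 4)*(q^2 - 6*q + 9) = (q - 4)*(q - 3)*(q - 3)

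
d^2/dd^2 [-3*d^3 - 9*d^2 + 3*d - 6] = -18*d - 18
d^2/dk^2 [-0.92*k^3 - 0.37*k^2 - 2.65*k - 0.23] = -5.52*k - 0.74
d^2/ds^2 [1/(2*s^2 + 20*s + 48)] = (-s^2 - 10*s + 4*(s + 5)^2 - 24)/(s^2 + 10*s + 24)^3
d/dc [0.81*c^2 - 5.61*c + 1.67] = 1.62*c - 5.61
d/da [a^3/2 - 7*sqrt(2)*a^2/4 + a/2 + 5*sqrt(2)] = 3*a^2/2 - 7*sqrt(2)*a/2 + 1/2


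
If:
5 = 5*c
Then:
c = 1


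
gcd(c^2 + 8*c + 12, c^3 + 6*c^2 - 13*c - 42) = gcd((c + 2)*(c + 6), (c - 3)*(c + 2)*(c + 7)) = c + 2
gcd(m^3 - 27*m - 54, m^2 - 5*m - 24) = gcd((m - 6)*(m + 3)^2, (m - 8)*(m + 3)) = m + 3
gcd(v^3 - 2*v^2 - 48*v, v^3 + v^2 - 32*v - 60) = 1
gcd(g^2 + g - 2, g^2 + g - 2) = g^2 + g - 2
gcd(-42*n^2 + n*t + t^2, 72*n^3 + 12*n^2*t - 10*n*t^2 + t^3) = -6*n + t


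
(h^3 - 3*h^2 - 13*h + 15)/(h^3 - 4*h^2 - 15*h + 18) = (h - 5)/(h - 6)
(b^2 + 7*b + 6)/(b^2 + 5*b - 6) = (b + 1)/(b - 1)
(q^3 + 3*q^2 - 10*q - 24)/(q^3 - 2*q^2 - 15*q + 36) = (q + 2)/(q - 3)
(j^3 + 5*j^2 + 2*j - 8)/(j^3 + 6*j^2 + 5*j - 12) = (j + 2)/(j + 3)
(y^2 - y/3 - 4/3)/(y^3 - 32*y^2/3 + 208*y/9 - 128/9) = 3*(y + 1)/(3*y^2 - 28*y + 32)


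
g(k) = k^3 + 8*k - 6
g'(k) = 3*k^2 + 8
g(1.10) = 4.13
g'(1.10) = 11.63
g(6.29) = 293.18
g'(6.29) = 126.69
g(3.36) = 58.81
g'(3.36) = 41.87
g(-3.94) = -98.68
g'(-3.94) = 54.57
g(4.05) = 92.83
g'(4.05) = 57.21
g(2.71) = 35.58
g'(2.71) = 30.03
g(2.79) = 38.04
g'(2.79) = 31.35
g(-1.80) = -26.23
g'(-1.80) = 17.72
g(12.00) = 1818.00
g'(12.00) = 440.00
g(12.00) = 1818.00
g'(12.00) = 440.00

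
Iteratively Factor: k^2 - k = (k)*(k - 1)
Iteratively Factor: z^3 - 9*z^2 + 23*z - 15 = (z - 1)*(z^2 - 8*z + 15) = (z - 5)*(z - 1)*(z - 3)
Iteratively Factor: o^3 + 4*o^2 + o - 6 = (o + 2)*(o^2 + 2*o - 3) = (o + 2)*(o + 3)*(o - 1)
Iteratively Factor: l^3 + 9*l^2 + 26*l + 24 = (l + 2)*(l^2 + 7*l + 12) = (l + 2)*(l + 3)*(l + 4)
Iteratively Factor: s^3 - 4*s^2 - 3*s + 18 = (s + 2)*(s^2 - 6*s + 9) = (s - 3)*(s + 2)*(s - 3)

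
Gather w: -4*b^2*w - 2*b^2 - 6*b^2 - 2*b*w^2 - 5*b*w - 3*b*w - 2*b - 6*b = -8*b^2 - 2*b*w^2 - 8*b + w*(-4*b^2 - 8*b)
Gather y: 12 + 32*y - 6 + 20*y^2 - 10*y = 20*y^2 + 22*y + 6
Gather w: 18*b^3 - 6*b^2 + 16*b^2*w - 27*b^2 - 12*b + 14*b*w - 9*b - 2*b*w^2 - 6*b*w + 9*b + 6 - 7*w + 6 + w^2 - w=18*b^3 - 33*b^2 - 12*b + w^2*(1 - 2*b) + w*(16*b^2 + 8*b - 8) + 12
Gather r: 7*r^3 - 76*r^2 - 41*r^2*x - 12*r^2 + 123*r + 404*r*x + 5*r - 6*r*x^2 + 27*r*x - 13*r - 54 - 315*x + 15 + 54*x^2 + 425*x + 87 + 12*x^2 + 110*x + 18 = 7*r^3 + r^2*(-41*x - 88) + r*(-6*x^2 + 431*x + 115) + 66*x^2 + 220*x + 66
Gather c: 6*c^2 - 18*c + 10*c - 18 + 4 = 6*c^2 - 8*c - 14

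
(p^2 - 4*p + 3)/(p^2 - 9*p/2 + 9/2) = 2*(p - 1)/(2*p - 3)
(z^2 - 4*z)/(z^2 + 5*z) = (z - 4)/(z + 5)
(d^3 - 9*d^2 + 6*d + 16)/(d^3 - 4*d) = (d^2 - 7*d - 8)/(d*(d + 2))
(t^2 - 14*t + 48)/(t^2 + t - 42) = (t - 8)/(t + 7)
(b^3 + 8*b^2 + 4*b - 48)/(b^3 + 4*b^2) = 1 + 4/b - 12/b^2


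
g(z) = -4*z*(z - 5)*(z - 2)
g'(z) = -4*z*(z - 5) - 4*z*(z - 2) - 4*(z - 5)*(z - 2)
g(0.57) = -14.44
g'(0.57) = -11.98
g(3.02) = 24.40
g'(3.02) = 19.68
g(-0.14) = 6.16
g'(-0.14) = -48.08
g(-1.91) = 206.42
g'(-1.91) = -190.74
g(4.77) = 12.16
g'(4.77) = -45.91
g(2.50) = 12.50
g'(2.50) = 25.00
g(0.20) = -6.91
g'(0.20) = -29.28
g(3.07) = 25.36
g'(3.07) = 18.82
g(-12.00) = 11424.00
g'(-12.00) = -2440.00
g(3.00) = 24.00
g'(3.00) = 20.00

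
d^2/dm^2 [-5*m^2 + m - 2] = -10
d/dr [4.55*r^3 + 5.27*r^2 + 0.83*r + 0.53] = 13.65*r^2 + 10.54*r + 0.83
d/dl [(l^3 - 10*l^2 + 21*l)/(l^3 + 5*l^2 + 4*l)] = (15*l^2 - 34*l - 145)/(l^4 + 10*l^3 + 33*l^2 + 40*l + 16)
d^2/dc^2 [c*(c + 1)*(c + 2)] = 6*c + 6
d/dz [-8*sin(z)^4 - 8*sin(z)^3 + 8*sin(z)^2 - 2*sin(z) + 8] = 2*(-16*sin(z)^3 - 12*sin(z)^2 + 8*sin(z) - 1)*cos(z)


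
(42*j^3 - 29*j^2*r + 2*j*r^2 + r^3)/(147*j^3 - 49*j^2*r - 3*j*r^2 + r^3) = (-2*j + r)/(-7*j + r)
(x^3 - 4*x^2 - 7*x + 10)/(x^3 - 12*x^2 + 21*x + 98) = (x^2 - 6*x + 5)/(x^2 - 14*x + 49)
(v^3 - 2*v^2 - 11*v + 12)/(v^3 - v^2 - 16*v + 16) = (v + 3)/(v + 4)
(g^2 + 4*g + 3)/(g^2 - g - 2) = (g + 3)/(g - 2)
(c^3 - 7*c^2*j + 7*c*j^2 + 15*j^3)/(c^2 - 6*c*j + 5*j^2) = (c^2 - 2*c*j - 3*j^2)/(c - j)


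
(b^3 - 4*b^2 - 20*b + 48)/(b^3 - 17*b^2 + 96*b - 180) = (b^2 + 2*b - 8)/(b^2 - 11*b + 30)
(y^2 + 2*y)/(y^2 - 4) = y/(y - 2)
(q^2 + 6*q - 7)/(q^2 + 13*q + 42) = (q - 1)/(q + 6)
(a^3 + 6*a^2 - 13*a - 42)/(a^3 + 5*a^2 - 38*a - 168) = (a^2 - a - 6)/(a^2 - 2*a - 24)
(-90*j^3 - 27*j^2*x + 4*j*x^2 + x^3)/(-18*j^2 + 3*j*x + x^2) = (-15*j^2 - 2*j*x + x^2)/(-3*j + x)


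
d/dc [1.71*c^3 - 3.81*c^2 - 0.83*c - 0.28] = 5.13*c^2 - 7.62*c - 0.83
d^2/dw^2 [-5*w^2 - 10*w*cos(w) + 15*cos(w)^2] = 10*w*cos(w) + 60*sin(w)^2 + 20*sin(w) - 40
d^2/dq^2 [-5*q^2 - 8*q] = -10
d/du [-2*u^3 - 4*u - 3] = -6*u^2 - 4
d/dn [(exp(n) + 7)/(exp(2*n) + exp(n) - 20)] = (-(exp(n) + 7)*(2*exp(n) + 1) + exp(2*n) + exp(n) - 20)*exp(n)/(exp(2*n) + exp(n) - 20)^2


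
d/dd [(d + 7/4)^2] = 2*d + 7/2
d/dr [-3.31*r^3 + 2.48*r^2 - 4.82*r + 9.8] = -9.93*r^2 + 4.96*r - 4.82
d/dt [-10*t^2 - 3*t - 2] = -20*t - 3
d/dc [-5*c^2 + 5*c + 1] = 5 - 10*c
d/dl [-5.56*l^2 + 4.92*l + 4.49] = 4.92 - 11.12*l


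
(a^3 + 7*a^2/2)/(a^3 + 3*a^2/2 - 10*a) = a*(2*a + 7)/(2*a^2 + 3*a - 20)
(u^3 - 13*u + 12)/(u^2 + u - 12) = u - 1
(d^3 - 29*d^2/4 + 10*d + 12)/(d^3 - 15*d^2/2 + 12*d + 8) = (4*d + 3)/(2*(2*d + 1))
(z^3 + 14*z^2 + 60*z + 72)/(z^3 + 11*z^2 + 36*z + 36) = (z + 6)/(z + 3)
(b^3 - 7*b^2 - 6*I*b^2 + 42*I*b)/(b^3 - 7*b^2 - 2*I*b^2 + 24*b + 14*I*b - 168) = b/(b + 4*I)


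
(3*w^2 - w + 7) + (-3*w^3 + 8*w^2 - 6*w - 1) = -3*w^3 + 11*w^2 - 7*w + 6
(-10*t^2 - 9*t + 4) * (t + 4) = -10*t^3 - 49*t^2 - 32*t + 16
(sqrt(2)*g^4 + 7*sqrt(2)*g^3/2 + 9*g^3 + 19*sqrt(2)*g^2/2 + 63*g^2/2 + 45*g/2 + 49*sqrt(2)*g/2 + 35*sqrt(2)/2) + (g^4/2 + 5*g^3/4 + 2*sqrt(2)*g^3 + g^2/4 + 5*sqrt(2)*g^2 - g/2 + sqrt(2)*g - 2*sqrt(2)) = g^4/2 + sqrt(2)*g^4 + 11*sqrt(2)*g^3/2 + 41*g^3/4 + 29*sqrt(2)*g^2/2 + 127*g^2/4 + 22*g + 51*sqrt(2)*g/2 + 31*sqrt(2)/2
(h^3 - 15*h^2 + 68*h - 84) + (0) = h^3 - 15*h^2 + 68*h - 84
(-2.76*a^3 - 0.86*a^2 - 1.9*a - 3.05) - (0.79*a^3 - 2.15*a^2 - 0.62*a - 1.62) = -3.55*a^3 + 1.29*a^2 - 1.28*a - 1.43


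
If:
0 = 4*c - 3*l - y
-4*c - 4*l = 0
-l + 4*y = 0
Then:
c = 0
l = 0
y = 0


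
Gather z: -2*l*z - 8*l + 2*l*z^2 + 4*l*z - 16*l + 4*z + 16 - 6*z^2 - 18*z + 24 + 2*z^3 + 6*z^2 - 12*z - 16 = 2*l*z^2 - 24*l + 2*z^3 + z*(2*l - 26) + 24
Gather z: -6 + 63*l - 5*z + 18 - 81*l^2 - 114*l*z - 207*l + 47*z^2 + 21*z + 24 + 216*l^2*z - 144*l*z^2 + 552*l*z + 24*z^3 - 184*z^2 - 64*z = -81*l^2 - 144*l + 24*z^3 + z^2*(-144*l - 137) + z*(216*l^2 + 438*l - 48) + 36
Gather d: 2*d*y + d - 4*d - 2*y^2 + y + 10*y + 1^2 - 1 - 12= d*(2*y - 3) - 2*y^2 + 11*y - 12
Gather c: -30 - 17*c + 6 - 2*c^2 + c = -2*c^2 - 16*c - 24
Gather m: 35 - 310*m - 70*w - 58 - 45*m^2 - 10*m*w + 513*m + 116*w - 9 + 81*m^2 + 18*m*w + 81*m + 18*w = 36*m^2 + m*(8*w + 284) + 64*w - 32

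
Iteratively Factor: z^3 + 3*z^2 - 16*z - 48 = (z + 4)*(z^2 - z - 12) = (z + 3)*(z + 4)*(z - 4)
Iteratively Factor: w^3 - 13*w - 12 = (w + 3)*(w^2 - 3*w - 4) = (w + 1)*(w + 3)*(w - 4)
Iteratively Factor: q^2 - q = (q)*(q - 1)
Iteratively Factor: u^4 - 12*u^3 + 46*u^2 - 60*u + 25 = (u - 5)*(u^3 - 7*u^2 + 11*u - 5) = (u - 5)^2*(u^2 - 2*u + 1) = (u - 5)^2*(u - 1)*(u - 1)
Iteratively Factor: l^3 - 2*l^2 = (l - 2)*(l^2) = l*(l - 2)*(l)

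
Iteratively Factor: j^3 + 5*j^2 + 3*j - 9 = (j - 1)*(j^2 + 6*j + 9) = (j - 1)*(j + 3)*(j + 3)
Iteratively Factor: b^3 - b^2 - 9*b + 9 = (b - 1)*(b^2 - 9) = (b - 3)*(b - 1)*(b + 3)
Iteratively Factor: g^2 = (g)*(g)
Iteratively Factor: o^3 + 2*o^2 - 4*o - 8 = (o + 2)*(o^2 - 4) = (o + 2)^2*(o - 2)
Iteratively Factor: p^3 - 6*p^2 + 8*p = (p)*(p^2 - 6*p + 8) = p*(p - 4)*(p - 2)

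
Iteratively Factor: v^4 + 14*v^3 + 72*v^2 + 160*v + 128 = (v + 4)*(v^3 + 10*v^2 + 32*v + 32) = (v + 4)^2*(v^2 + 6*v + 8) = (v + 2)*(v + 4)^2*(v + 4)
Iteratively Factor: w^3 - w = (w + 1)*(w^2 - w) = (w - 1)*(w + 1)*(w)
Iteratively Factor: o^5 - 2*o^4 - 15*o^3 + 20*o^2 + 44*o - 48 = (o + 3)*(o^4 - 5*o^3 + 20*o - 16) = (o - 2)*(o + 3)*(o^3 - 3*o^2 - 6*o + 8) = (o - 2)*(o - 1)*(o + 3)*(o^2 - 2*o - 8) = (o - 2)*(o - 1)*(o + 2)*(o + 3)*(o - 4)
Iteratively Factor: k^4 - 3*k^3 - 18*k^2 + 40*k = (k + 4)*(k^3 - 7*k^2 + 10*k) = (k - 5)*(k + 4)*(k^2 - 2*k) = (k - 5)*(k - 2)*(k + 4)*(k)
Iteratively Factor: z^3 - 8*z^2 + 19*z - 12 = (z - 4)*(z^2 - 4*z + 3) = (z - 4)*(z - 3)*(z - 1)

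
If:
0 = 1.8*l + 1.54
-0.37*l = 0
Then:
No Solution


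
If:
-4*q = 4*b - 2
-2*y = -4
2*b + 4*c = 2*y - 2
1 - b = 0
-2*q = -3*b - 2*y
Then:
No Solution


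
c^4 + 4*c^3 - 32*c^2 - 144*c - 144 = (c - 6)*(c + 2)^2*(c + 6)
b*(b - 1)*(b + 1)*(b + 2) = b^4 + 2*b^3 - b^2 - 2*b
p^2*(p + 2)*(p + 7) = p^4 + 9*p^3 + 14*p^2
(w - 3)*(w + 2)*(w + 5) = w^3 + 4*w^2 - 11*w - 30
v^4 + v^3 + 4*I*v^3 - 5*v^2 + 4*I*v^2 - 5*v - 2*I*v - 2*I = (v + 1)*(v + I)^2*(v + 2*I)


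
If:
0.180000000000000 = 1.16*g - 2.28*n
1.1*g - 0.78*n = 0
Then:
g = -0.09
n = -0.12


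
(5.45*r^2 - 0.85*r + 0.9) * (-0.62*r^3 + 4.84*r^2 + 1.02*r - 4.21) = -3.379*r^5 + 26.905*r^4 + 0.887*r^3 - 19.4555*r^2 + 4.4965*r - 3.789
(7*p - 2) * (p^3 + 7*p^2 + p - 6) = 7*p^4 + 47*p^3 - 7*p^2 - 44*p + 12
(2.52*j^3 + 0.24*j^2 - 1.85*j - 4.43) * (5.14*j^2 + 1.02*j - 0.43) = 12.9528*j^5 + 3.804*j^4 - 10.3478*j^3 - 24.7604*j^2 - 3.7231*j + 1.9049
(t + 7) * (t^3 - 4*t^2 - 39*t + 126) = t^4 + 3*t^3 - 67*t^2 - 147*t + 882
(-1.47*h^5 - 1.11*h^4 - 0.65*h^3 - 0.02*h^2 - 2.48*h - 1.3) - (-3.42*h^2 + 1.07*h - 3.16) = -1.47*h^5 - 1.11*h^4 - 0.65*h^3 + 3.4*h^2 - 3.55*h + 1.86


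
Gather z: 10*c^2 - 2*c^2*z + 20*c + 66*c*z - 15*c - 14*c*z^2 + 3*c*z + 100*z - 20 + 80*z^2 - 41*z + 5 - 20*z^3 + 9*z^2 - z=10*c^2 + 5*c - 20*z^3 + z^2*(89 - 14*c) + z*(-2*c^2 + 69*c + 58) - 15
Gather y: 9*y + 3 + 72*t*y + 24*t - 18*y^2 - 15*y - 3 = 24*t - 18*y^2 + y*(72*t - 6)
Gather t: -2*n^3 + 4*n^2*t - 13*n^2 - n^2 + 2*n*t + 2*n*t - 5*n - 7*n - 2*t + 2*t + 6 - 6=-2*n^3 - 14*n^2 - 12*n + t*(4*n^2 + 4*n)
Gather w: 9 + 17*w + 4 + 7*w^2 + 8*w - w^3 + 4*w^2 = -w^3 + 11*w^2 + 25*w + 13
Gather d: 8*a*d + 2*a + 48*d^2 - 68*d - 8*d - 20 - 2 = 2*a + 48*d^2 + d*(8*a - 76) - 22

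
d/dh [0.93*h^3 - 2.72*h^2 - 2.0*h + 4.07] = 2.79*h^2 - 5.44*h - 2.0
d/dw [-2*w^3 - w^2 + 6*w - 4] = -6*w^2 - 2*w + 6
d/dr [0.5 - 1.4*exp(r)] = -1.4*exp(r)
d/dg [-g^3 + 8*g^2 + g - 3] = -3*g^2 + 16*g + 1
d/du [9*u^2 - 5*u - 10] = 18*u - 5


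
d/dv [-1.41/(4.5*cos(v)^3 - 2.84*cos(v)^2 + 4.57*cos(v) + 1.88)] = (-19.035*cos(v)^2 + 8.0088*cos(v) - 6.4437)*sin(v)/(4.5*cos(v)^3 - 2.84*cos(v)^2 + 4.57*cos(v) + 1.88)^2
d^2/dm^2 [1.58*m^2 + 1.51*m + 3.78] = 3.16000000000000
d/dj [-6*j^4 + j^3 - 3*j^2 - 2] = 3*j*(-8*j^2 + j - 2)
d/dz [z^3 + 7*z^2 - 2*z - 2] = 3*z^2 + 14*z - 2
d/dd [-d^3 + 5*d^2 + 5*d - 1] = -3*d^2 + 10*d + 5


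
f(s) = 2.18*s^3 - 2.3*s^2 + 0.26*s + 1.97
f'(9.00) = 488.60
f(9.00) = 1407.23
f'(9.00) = 488.60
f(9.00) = 1407.23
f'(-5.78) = 245.34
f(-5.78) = -497.33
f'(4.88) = 133.56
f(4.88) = 201.81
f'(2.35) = 25.57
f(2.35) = 18.17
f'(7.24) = 309.77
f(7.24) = 710.61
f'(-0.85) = 8.90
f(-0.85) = -1.25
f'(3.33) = 57.46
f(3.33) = 57.83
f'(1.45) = 7.34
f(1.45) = 4.16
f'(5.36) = 163.50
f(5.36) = 272.99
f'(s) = 6.54*s^2 - 4.6*s + 0.26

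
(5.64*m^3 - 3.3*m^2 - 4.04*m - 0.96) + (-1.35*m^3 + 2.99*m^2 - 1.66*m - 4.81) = 4.29*m^3 - 0.31*m^2 - 5.7*m - 5.77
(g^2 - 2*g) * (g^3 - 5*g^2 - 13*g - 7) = g^5 - 7*g^4 - 3*g^3 + 19*g^2 + 14*g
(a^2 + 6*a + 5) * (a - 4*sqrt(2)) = a^3 - 4*sqrt(2)*a^2 + 6*a^2 - 24*sqrt(2)*a + 5*a - 20*sqrt(2)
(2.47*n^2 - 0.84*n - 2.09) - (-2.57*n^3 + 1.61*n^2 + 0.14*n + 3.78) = 2.57*n^3 + 0.86*n^2 - 0.98*n - 5.87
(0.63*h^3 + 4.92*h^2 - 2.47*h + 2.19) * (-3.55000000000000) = -2.2365*h^3 - 17.466*h^2 + 8.7685*h - 7.7745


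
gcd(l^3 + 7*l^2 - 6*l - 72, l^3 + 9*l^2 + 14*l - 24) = l^2 + 10*l + 24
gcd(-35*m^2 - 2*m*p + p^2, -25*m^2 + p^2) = 5*m + p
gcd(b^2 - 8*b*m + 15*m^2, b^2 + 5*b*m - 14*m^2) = 1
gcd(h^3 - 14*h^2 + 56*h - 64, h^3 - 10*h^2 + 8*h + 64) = h^2 - 12*h + 32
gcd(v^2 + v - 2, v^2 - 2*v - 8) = v + 2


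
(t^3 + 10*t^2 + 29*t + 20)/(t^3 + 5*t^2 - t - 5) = (t + 4)/(t - 1)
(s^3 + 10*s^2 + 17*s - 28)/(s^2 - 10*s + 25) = (s^3 + 10*s^2 + 17*s - 28)/(s^2 - 10*s + 25)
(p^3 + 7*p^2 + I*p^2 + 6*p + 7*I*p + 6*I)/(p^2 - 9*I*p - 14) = (p^3 + p^2*(7 + I) + p*(6 + 7*I) + 6*I)/(p^2 - 9*I*p - 14)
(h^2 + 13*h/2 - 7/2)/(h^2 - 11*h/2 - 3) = (-2*h^2 - 13*h + 7)/(-2*h^2 + 11*h + 6)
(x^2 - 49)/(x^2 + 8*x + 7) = (x - 7)/(x + 1)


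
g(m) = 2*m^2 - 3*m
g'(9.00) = 33.00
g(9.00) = 135.00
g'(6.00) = 21.00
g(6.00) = 54.00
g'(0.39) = -1.44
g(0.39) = -0.87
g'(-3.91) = -18.64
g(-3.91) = 42.31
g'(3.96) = 12.84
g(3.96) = 19.48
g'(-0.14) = -3.56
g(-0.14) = 0.46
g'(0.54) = -0.84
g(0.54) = -1.04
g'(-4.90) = -22.60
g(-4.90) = 62.72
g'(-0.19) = -3.76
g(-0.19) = 0.64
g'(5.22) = 17.88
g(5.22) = 38.84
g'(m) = 4*m - 3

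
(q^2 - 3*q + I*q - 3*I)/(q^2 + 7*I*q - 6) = (q - 3)/(q + 6*I)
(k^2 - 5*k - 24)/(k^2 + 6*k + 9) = (k - 8)/(k + 3)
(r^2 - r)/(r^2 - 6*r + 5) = r/(r - 5)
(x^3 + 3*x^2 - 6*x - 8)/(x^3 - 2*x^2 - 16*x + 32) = (x + 1)/(x - 4)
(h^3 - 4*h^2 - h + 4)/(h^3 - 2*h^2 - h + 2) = (h - 4)/(h - 2)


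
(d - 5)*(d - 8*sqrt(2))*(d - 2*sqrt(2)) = d^3 - 10*sqrt(2)*d^2 - 5*d^2 + 32*d + 50*sqrt(2)*d - 160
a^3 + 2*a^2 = a^2*(a + 2)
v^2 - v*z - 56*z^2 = (v - 8*z)*(v + 7*z)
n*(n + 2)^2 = n^3 + 4*n^2 + 4*n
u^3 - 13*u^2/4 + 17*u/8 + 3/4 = (u - 2)*(u - 3/2)*(u + 1/4)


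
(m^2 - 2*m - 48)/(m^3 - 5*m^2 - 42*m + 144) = 1/(m - 3)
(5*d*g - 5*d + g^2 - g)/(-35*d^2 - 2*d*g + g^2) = (1 - g)/(7*d - g)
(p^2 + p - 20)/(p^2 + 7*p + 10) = (p - 4)/(p + 2)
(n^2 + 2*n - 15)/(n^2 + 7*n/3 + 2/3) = 3*(n^2 + 2*n - 15)/(3*n^2 + 7*n + 2)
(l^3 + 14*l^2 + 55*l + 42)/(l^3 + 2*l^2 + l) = (l^2 + 13*l + 42)/(l*(l + 1))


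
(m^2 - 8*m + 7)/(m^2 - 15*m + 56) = (m - 1)/(m - 8)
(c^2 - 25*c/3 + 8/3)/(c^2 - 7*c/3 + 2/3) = (c - 8)/(c - 2)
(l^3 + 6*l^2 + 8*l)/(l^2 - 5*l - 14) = l*(l + 4)/(l - 7)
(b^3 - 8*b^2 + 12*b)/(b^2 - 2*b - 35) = b*(-b^2 + 8*b - 12)/(-b^2 + 2*b + 35)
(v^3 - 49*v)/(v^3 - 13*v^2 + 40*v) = (v^2 - 49)/(v^2 - 13*v + 40)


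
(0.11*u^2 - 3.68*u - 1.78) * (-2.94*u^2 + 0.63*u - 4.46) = -0.3234*u^4 + 10.8885*u^3 + 2.4242*u^2 + 15.2914*u + 7.9388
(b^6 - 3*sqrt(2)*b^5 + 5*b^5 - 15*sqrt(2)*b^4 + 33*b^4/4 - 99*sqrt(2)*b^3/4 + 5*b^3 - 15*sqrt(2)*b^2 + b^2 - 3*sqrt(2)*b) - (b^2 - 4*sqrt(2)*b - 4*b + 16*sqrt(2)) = b^6 - 3*sqrt(2)*b^5 + 5*b^5 - 15*sqrt(2)*b^4 + 33*b^4/4 - 99*sqrt(2)*b^3/4 + 5*b^3 - 15*sqrt(2)*b^2 + sqrt(2)*b + 4*b - 16*sqrt(2)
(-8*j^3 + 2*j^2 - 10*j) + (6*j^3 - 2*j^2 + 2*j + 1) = -2*j^3 - 8*j + 1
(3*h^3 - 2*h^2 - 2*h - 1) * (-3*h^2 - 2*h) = -9*h^5 + 10*h^3 + 7*h^2 + 2*h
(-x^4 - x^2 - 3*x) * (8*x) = -8*x^5 - 8*x^3 - 24*x^2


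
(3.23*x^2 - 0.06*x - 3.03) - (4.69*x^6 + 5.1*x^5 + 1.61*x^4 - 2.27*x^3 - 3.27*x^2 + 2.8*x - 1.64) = -4.69*x^6 - 5.1*x^5 - 1.61*x^4 + 2.27*x^3 + 6.5*x^2 - 2.86*x - 1.39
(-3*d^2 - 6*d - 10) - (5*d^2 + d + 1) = -8*d^2 - 7*d - 11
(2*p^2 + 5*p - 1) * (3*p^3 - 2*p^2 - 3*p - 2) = 6*p^5 + 11*p^4 - 19*p^3 - 17*p^2 - 7*p + 2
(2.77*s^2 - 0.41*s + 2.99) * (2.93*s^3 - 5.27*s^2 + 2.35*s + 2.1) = 8.1161*s^5 - 15.7992*s^4 + 17.4309*s^3 - 10.9038*s^2 + 6.1655*s + 6.279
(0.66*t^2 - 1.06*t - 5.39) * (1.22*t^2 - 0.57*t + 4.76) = 0.8052*t^4 - 1.6694*t^3 - 2.83*t^2 - 1.9733*t - 25.6564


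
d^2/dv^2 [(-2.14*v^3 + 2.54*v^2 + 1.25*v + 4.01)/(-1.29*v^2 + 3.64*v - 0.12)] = (-1.4210854715202e-14*v^4 + 28.031846*v^3 - 43.287606*v^2 + 114.322032*v - 106.185448)/(2.146689*v^6 - 18.171972*v^5 + 51.875028*v^4 - 51.609376*v^3 + 4.825584*v^2 - 0.157248*v + 0.001728)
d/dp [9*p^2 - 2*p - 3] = 18*p - 2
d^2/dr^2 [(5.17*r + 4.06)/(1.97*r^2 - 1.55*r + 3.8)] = ((0.0306000000000033 - 61.1094*r)*(1.97*r^2 - 1.55*r + 3.8) + (3.94*r - 1.55)*(5.17*r + 4.06)*(7.88*r - 3.1))/(1.97*r^2 - 1.55*r + 3.8)^3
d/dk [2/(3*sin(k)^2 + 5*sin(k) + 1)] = -2*(6*sin(k) + 5)*cos(k)/(3*sin(k)^2 + 5*sin(k) + 1)^2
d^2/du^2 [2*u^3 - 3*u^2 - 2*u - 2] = 12*u - 6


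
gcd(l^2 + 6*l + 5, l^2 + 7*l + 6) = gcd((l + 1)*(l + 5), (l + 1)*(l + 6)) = l + 1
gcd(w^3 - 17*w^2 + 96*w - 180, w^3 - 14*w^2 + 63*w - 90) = w^2 - 11*w + 30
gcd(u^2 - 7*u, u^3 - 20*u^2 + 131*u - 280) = u - 7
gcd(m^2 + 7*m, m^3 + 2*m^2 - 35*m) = m^2 + 7*m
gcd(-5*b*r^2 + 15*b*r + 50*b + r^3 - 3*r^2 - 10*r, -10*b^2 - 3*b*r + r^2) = -5*b + r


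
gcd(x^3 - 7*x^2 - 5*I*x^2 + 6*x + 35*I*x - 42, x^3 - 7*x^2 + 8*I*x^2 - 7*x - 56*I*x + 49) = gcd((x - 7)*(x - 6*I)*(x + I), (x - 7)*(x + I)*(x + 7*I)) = x^2 + x*(-7 + I) - 7*I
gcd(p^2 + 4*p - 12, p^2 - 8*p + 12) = p - 2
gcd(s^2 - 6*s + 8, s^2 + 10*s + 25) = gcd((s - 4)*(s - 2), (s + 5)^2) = 1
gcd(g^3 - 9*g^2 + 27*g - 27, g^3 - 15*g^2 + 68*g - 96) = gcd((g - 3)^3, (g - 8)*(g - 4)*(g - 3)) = g - 3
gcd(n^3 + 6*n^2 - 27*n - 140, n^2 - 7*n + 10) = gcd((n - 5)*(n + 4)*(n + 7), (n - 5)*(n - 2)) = n - 5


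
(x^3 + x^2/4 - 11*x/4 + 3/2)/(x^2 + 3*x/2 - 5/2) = (4*x^2 + 5*x - 6)/(2*(2*x + 5))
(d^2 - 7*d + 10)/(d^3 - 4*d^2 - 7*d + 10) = (d - 2)/(d^2 + d - 2)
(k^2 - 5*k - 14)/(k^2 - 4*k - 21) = (k + 2)/(k + 3)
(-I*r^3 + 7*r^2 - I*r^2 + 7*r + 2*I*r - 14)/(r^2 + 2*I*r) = (-I*r^3 + r^2*(7 - I) + r*(7 + 2*I) - 14)/(r*(r + 2*I))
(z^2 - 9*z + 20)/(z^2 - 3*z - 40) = (-z^2 + 9*z - 20)/(-z^2 + 3*z + 40)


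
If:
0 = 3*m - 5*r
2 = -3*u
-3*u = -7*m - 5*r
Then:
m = -1/5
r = -3/25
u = -2/3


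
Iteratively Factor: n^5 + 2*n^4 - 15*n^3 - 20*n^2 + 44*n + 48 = (n - 2)*(n^4 + 4*n^3 - 7*n^2 - 34*n - 24) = (n - 3)*(n - 2)*(n^3 + 7*n^2 + 14*n + 8) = (n - 3)*(n - 2)*(n + 4)*(n^2 + 3*n + 2) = (n - 3)*(n - 2)*(n + 2)*(n + 4)*(n + 1)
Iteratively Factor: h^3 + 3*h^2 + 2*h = (h + 2)*(h^2 + h) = h*(h + 2)*(h + 1)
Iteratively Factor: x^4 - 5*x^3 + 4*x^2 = (x - 1)*(x^3 - 4*x^2) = x*(x - 1)*(x^2 - 4*x) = x*(x - 4)*(x - 1)*(x)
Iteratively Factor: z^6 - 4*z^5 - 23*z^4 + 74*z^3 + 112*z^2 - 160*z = (z - 4)*(z^5 - 23*z^3 - 18*z^2 + 40*z) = (z - 4)*(z + 4)*(z^4 - 4*z^3 - 7*z^2 + 10*z) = (z - 5)*(z - 4)*(z + 4)*(z^3 + z^2 - 2*z) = z*(z - 5)*(z - 4)*(z + 4)*(z^2 + z - 2) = z*(z - 5)*(z - 4)*(z + 2)*(z + 4)*(z - 1)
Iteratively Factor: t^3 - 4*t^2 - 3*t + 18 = (t - 3)*(t^2 - t - 6) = (t - 3)*(t + 2)*(t - 3)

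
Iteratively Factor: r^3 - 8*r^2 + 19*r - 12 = (r - 1)*(r^2 - 7*r + 12) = (r - 4)*(r - 1)*(r - 3)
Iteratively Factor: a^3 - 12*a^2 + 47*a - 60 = (a - 5)*(a^2 - 7*a + 12) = (a - 5)*(a - 3)*(a - 4)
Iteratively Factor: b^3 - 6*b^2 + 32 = (b + 2)*(b^2 - 8*b + 16) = (b - 4)*(b + 2)*(b - 4)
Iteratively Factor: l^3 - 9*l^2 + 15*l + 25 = (l - 5)*(l^2 - 4*l - 5) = (l - 5)^2*(l + 1)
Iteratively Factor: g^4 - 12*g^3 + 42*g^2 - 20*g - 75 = (g - 5)*(g^3 - 7*g^2 + 7*g + 15) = (g - 5)^2*(g^2 - 2*g - 3) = (g - 5)^2*(g - 3)*(g + 1)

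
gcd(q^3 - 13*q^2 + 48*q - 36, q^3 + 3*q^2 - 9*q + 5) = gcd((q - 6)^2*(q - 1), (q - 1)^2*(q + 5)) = q - 1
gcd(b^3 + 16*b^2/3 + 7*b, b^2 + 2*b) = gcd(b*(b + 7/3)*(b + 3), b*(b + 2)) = b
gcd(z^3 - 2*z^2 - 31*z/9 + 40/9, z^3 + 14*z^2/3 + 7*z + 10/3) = z + 5/3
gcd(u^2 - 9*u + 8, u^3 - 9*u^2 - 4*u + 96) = u - 8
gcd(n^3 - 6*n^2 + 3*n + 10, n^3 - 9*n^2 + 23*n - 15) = n - 5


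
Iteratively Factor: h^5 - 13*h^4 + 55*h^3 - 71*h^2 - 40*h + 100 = (h - 5)*(h^4 - 8*h^3 + 15*h^2 + 4*h - 20) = (h - 5)*(h - 2)*(h^3 - 6*h^2 + 3*h + 10) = (h - 5)*(h - 2)*(h + 1)*(h^2 - 7*h + 10) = (h - 5)*(h - 2)^2*(h + 1)*(h - 5)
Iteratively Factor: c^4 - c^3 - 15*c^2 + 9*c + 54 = (c - 3)*(c^3 + 2*c^2 - 9*c - 18) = (c - 3)^2*(c^2 + 5*c + 6) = (c - 3)^2*(c + 3)*(c + 2)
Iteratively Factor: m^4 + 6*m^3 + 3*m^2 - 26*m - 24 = (m + 3)*(m^3 + 3*m^2 - 6*m - 8) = (m + 3)*(m + 4)*(m^2 - m - 2) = (m + 1)*(m + 3)*(m + 4)*(m - 2)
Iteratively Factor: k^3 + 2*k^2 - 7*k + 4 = (k - 1)*(k^2 + 3*k - 4) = (k - 1)^2*(k + 4)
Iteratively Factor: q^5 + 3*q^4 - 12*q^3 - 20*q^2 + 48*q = (q + 4)*(q^4 - q^3 - 8*q^2 + 12*q) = (q - 2)*(q + 4)*(q^3 + q^2 - 6*q) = q*(q - 2)*(q + 4)*(q^2 + q - 6) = q*(q - 2)*(q + 3)*(q + 4)*(q - 2)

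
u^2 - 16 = (u - 4)*(u + 4)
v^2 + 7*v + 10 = (v + 2)*(v + 5)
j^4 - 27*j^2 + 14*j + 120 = (j - 4)*(j - 3)*(j + 2)*(j + 5)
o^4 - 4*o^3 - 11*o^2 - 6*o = o*(o - 6)*(o + 1)^2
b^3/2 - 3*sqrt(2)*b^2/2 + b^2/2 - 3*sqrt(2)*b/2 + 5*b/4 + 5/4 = (b/2 + 1/2)*(b - 5*sqrt(2)/2)*(b - sqrt(2)/2)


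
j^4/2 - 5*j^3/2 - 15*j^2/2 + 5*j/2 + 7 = (j/2 + 1)*(j - 7)*(j - 1)*(j + 1)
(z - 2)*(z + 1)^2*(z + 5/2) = z^4 + 5*z^3/2 - 3*z^2 - 19*z/2 - 5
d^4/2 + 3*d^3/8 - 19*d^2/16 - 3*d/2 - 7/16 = (d/2 + 1/2)*(d - 7/4)*(d + 1/2)*(d + 1)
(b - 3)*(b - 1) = b^2 - 4*b + 3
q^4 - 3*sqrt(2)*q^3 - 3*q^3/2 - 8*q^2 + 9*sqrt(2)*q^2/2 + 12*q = q*(q - 3/2)*(q - 4*sqrt(2))*(q + sqrt(2))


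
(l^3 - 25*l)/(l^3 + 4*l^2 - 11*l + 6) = l*(l^2 - 25)/(l^3 + 4*l^2 - 11*l + 6)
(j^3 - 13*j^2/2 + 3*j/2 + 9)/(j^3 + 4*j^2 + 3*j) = (j^2 - 15*j/2 + 9)/(j*(j + 3))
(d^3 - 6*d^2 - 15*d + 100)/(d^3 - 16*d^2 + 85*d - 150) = (d + 4)/(d - 6)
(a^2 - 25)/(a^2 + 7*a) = (a^2 - 25)/(a*(a + 7))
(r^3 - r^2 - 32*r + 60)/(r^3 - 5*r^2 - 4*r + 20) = (r + 6)/(r + 2)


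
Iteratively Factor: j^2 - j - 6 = (j + 2)*(j - 3)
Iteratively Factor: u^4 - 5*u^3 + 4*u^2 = (u - 1)*(u^3 - 4*u^2) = u*(u - 1)*(u^2 - 4*u) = u^2*(u - 1)*(u - 4)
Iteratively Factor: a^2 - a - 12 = (a - 4)*(a + 3)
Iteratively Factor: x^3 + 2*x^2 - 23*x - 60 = (x - 5)*(x^2 + 7*x + 12) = (x - 5)*(x + 3)*(x + 4)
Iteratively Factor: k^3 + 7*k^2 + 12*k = (k + 4)*(k^2 + 3*k) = (k + 3)*(k + 4)*(k)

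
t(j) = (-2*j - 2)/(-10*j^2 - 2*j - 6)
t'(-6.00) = 0.00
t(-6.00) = -0.03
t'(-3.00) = -0.00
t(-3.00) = -0.04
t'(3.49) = -0.02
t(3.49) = 0.07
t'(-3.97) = -0.01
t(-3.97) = -0.04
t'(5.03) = -0.01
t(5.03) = 0.04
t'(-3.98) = -0.01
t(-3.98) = -0.04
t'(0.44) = -0.17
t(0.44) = 0.33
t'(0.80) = -0.19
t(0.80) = 0.26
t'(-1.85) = 0.01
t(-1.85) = -0.05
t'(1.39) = -0.11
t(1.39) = 0.17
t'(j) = (-2*j - 2)*(20*j + 2)/(-10*j^2 - 2*j - 6)^2 - 2/(-10*j^2 - 2*j - 6) = (5*j^2 + j - (j + 1)*(10*j + 1) + 3)/(5*j^2 + j + 3)^2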